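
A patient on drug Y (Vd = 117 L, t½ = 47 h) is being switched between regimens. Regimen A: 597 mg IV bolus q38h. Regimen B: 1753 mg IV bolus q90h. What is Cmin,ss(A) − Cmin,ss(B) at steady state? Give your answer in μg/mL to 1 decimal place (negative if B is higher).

1.4 μg/mL

Regimen A: f = (1/2)^(38/47) ≈ 0.5710; Cmin,ss = (597/117)·f/(1−f) ≈ 6.792 μg/mL.
Regimen B: f = (1/2)^(90/47) ≈ 0.2652; Cmin,ss = (1753/117)·f/(1−f) ≈ 5.408 μg/mL.
Difference ≈ 6.792 − 5.408 ≈ 1.384 μg/mL.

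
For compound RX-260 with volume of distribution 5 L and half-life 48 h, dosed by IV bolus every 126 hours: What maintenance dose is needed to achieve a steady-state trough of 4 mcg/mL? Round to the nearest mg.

τ/t½ = 126/48 ≈ 2.625, so f = (1/2)^(126/48) ≈ 0.162105.
Cmin,ss = (D/Vd)·f/(1−f), so D = Cmin,ss·Vd·(1−f)/f.
D = 4 × 5 × (1−f)/f ≈ 4 × 5 × 5.16884 ≈ 103.38 mg.

103 mg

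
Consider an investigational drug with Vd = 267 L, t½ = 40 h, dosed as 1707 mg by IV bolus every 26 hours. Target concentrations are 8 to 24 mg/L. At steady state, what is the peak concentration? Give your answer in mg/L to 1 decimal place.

17.6 mg/L

k = ln2/t½ = ln2/40 ≈ 0.017329 h⁻¹; fraction remaining f = e^(−kτ) = e^(−0.017329×26) ≈ 0.6373.
Accumulation ratio R = 1/(1 − f) ≈ 1/0.3627 ≈ 2.7571.
Single-dose peak C₀ = D/Vd = 1707/267 ≈ 6.393 mg/L.
Steady-state peak Cmax,ss = C₀·R ≈ 6.393 × 2.7571 ≈ 17.626 mg/L.
Peak 17.6 mg/L vs MTC 24 mg/L: below toxic threshold.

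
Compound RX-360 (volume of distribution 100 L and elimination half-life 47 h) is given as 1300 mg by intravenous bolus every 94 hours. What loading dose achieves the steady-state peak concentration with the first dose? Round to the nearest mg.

f = (1/2)^(94/47) ≈ 0.250000; accumulation ratio R = 1/(1−f) ≈ 1.33333.
Loading dose to hit Cmax,ss on first dose: D_load = D_maint·R ≈ 1300 × 1.33333 ≈ 1733.33 mg.

1733 mg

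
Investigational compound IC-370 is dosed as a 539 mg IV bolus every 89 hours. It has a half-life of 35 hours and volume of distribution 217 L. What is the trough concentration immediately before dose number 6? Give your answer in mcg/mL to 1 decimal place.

f = (1/2)^(τ/t½) = (1/2)^(89/35) ≈ 0.1716.
C₀ = D/Vd = 539/217 ≈ 2.484 mcg/mL.
Before the 6th dose, 5 doses have been given. Superposition: Cmin = C₀·(f + f² + … + f^5).
≈ 2.484 × (0.1716 + 0.0294 + 0.0051 + 0.0009 + 0.0001) ≈ 2.484 × 0.2071 ≈ 0.514 mcg/mL.

0.5 mcg/mL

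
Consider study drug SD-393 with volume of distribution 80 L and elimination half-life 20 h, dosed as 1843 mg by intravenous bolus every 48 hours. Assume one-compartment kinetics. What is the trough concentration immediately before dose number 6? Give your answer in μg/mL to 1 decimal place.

5.4 μg/mL

f = (1/2)^(τ/t½) = (1/2)^(48/20) ≈ 0.1895.
C₀ = D/Vd = 1843/80 ≈ 23.038 μg/mL.
Before the 6th dose, 5 doses have been given. Superposition: Cmin = C₀·(f + f² + … + f^5).
≈ 23.038 × (0.1895 + 0.0359 + 0.0068 + 0.0013 + 0.0002) ≈ 23.038 × 0.2337 ≈ 5.384 μg/mL.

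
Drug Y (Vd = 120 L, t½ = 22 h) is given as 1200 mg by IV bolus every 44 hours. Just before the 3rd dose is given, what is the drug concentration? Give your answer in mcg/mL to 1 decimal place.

3.1 mcg/mL

f = (1/2)^(τ/t½) = (1/2)^(44/22) ≈ 0.2500.
C₀ = D/Vd = 1200/120 ≈ 10.000 mcg/mL.
Before the 3rd dose, 2 doses have been given. Superposition: Cmin = C₀·(f + f²).
≈ 10.000 × (0.2500 + 0.0625) ≈ 10.000 × 0.3125 ≈ 3.125 mcg/mL.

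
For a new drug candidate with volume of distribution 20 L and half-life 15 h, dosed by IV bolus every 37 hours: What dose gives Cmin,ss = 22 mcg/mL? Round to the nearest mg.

τ/t½ = 37/15 ≈ 2.4667, so f = (1/2)^(37/15) ≈ 0.180909.
Cmin,ss = (D/Vd)·f/(1−f), so D = Cmin,ss·Vd·(1−f)/f.
D = 22 × 20 × (1−f)/f ≈ 22 × 20 × 4.52764 ≈ 1992.16 mg.

1992 mg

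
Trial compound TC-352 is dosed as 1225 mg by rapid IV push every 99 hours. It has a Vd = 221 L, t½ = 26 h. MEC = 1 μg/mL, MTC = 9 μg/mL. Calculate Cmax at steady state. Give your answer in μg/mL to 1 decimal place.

6.0 μg/mL

τ/t½ = 99/26 ≈ 3.8077, so fraction remaining f = (1/2)^(99/26) ≈ 0.0714.
Accumulation ratio R = 1/(1 − f) ≈ 1/0.9286 ≈ 1.0769.
Each bolus raises the concentration by D/Vd = 1225/221 ≈ 5.543 μg/mL.
Steady-state peak Cmax,ss = C₀·R ≈ 5.543 × 1.0769 ≈ 5.969 μg/mL.
Peak 6.0 μg/mL vs MTC 9 μg/mL: below toxic threshold.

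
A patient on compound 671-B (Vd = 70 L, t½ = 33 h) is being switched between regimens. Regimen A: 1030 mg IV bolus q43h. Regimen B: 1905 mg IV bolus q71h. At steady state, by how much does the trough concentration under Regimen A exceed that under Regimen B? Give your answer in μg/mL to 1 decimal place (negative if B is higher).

2.1 μg/mL

Regimen A: f = (1/2)^(43/33) ≈ 0.4053; Cmin,ss = (1030/70)·f/(1−f) ≈ 10.028 μg/mL.
Regimen B: f = (1/2)^(71/33) ≈ 0.2251; Cmin,ss = (1905/70)·f/(1−f) ≈ 7.905 μg/mL.
Difference ≈ 10.028 − 7.905 ≈ 2.123 μg/mL.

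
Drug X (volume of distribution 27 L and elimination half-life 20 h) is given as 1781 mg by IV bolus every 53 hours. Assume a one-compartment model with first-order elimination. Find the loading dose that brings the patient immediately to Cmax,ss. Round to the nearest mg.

2119 mg

f = (1/2)^(53/20) ≈ 0.159320; accumulation ratio R = 1/(1−f) ≈ 1.18951.
Loading dose to hit Cmax,ss on first dose: D_load = D_maint·R ≈ 1781 × 1.18951 ≈ 2118.52 mg.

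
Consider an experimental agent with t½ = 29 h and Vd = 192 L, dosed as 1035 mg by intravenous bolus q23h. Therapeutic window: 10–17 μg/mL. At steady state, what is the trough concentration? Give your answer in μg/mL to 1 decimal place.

Over one 23-h interval, 23/29 ≈ 0.7931 half-lives elapse, leaving f ≈ 0.5771 of each dose.
Single-dose peak C₀ = D/Vd = 1035/192 ≈ 5.391 μg/mL.
Steady-state trough Cmin,ss = C₀·f/(1−f) ≈ 5.391 × 0.5771/0.4229 ≈ 7.357 μg/mL.
Trough 7.4 μg/mL vs MEC 10 μg/mL: subtherapeutic.

7.4 μg/mL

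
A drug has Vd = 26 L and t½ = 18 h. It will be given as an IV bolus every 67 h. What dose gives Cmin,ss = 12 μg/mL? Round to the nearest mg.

τ/t½ = 67/18 ≈ 3.7222, so f = (1/2)^(67/18) ≈ 0.075770.
Cmin,ss = (D/Vd)·f/(1−f), so D = Cmin,ss·Vd·(1−f)/f.
D = 12 × 26 × (1−f)/f ≈ 12 × 26 × 12.19784 ≈ 3805.73 mg.

3806 mg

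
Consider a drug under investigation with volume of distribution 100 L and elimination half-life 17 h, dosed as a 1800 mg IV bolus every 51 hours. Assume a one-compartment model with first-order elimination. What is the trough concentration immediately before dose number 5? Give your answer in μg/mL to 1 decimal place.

2.6 μg/mL

f = (1/2)^(τ/t½) = (1/2)^(51/17) ≈ 0.1250.
C₀ = D/Vd = 1800/100 ≈ 18.000 μg/mL.
Before the 5th dose, 4 doses have been given. Superposition: Cmin = C₀·(f + f² + … + f^4).
≈ 18.000 × (0.1250 + 0.0156 + 0.0020 + 0.0002) ≈ 18.000 × 0.1428 ≈ 2.570 μg/mL.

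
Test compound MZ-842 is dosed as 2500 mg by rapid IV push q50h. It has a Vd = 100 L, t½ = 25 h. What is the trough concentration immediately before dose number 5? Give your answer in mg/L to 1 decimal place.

8.3 mg/L

f = (1/2)^(τ/t½) = (1/2)^(50/25) ≈ 0.2500.
C₀ = D/Vd = 2500/100 ≈ 25.000 mg/L.
Before the 5th dose, 4 doses have been given. Superposition: Cmin = C₀·(f + f² + … + f^4).
≈ 25.000 × (0.2500 + 0.0625 + 0.0156 + 0.0039) ≈ 25.000 × 0.3320 ≈ 8.300 mg/L.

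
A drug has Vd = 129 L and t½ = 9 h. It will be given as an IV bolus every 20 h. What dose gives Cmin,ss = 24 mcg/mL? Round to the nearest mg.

τ/t½ = 20/9 ≈ 2.2222, so f = (1/2)^(20/9) ≈ 0.214311.
Cmin,ss = (D/Vd)·f/(1−f), so D = Cmin,ss·Vd·(1−f)/f.
D = 24 × 129 × (1−f)/f ≈ 24 × 129 × 3.66612 ≈ 11350.31 mg.

11350 mg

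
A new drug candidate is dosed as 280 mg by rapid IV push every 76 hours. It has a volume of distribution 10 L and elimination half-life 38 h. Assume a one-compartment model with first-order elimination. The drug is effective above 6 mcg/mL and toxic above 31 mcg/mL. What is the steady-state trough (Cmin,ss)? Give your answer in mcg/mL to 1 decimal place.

The dosing interval is 2 half-lives, so f = 2^(−2) = 0.25.
Accumulation ratio R = 1/(1 − f) = 1/0.75 = 4/3.
Single-dose peak C₀ = D/Vd = 280/10 = 28 mcg/mL.
Steady-state peak Cmax,ss = C₀·R = 28 × 4/3 ≈ 37.333 mcg/mL.
Steady-state trough Cmin,ss = Cmax,ss·f ≈ 37.333 × 0.25 ≈ 9.333 mcg/mL.
Trough 9.3 mcg/mL vs MEC 6 mcg/mL: adequate.

9.3 mcg/mL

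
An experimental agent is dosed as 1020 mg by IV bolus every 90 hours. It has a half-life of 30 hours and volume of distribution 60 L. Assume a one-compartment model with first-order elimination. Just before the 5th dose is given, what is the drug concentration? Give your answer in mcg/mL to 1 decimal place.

2.4 mcg/mL

f = (1/2)^(τ/t½) = (1/2)^(90/30) ≈ 0.1250.
C₀ = D/Vd = 1020/60 ≈ 17.000 mcg/mL.
Before the 5th dose, 4 doses have been given. Superposition: Cmin = C₀·(f + f² + … + f^4).
≈ 17.000 × (0.1250 + 0.0156 + 0.0020 + 0.0002) ≈ 17.000 × 0.1428 ≈ 2.428 mcg/mL.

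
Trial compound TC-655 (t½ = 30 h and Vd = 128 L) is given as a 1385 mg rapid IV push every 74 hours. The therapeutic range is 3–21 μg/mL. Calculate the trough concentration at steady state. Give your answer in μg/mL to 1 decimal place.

Over one 74-h interval, 74/30 ≈ 2.4667 half-lives elapse, leaving f ≈ 0.1809 of each dose.
At steady state, accumulation factor R = 1/(1 − e^(−kτ)) ≈ 1.2209.
Single-dose peak C₀ = D/Vd = 1385/128 ≈ 10.820 μg/mL.
Steady-state peak Cmax,ss = C₀·R ≈ 10.820 × 1.2209 ≈ 13.210 μg/mL.
Steady-state trough Cmin,ss = Cmax,ss·f ≈ 13.210 × 0.1809 ≈ 2.390 μg/mL.
Trough 2.4 μg/mL vs MEC 3 μg/mL: subtherapeutic.

2.4 μg/mL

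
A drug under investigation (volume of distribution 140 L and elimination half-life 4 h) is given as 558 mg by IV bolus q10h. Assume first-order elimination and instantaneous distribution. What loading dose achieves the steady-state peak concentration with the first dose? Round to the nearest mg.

f = (1/2)^(10/4) ≈ 0.176777; accumulation ratio R = 1/(1−f) ≈ 1.21474.
Loading dose to hit Cmax,ss on first dose: D_load = D_maint·R ≈ 558 × 1.21474 ≈ 677.82 mg.

678 mg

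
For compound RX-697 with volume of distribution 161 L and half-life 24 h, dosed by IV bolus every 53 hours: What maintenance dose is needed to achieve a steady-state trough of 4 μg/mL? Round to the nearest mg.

2332 mg

τ/t½ = 53/24 ≈ 2.2083, so f = (1/2)^(53/24) ≈ 0.216384.
Cmin,ss = (D/Vd)·f/(1−f), so D = Cmin,ss·Vd·(1−f)/f.
D = 4 × 161 × (1−f)/f ≈ 4 × 161 × 3.62141 ≈ 2332.19 mg.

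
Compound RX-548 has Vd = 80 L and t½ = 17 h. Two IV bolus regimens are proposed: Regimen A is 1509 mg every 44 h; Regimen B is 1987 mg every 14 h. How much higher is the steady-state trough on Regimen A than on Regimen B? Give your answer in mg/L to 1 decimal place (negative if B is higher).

-28.5 mg/L

Regimen A: f = (1/2)^(44/17) ≈ 0.1663; Cmin,ss = (1509/80)·f/(1−f) ≈ 3.763 mg/L.
Regimen B: f = (1/2)^(14/17) ≈ 0.5651; Cmin,ss = (1987/80)·f/(1−f) ≈ 32.273 mg/L.
Difference ≈ 3.763 − 32.273 ≈ -28.510 mg/L.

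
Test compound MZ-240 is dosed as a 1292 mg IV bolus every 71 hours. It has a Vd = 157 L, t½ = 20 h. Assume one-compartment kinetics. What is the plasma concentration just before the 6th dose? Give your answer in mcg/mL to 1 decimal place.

f = (1/2)^(τ/t½) = (1/2)^(71/20) ≈ 0.0854.
C₀ = D/Vd = 1292/157 ≈ 8.229 mcg/mL.
Before the 6th dose, 5 doses have been given. Superposition: Cmin = C₀·(f + f² + … + f^5).
≈ 8.229 × (0.0854 + 0.0073 + 0.0006 + 0.0001 + 0.0000) ≈ 8.229 × 0.0934 ≈ 0.769 mcg/mL.

0.8 mcg/mL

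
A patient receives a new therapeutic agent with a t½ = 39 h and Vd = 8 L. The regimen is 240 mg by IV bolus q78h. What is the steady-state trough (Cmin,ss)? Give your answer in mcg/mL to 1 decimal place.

10.0 mcg/mL

τ = 78 h = 2 half-lives, so f = (1/2)^2 = 0.25.
At steady state, R = 1/(1 − 0.25) = 4/3.
Single-dose peak C₀ = D/Vd = 240/8 = 30 mcg/mL.
Steady-state peak Cmax,ss = C₀·R = 30 × 4/3 ≈ 40.000 mcg/mL.
Steady-state trough Cmin,ss = Cmax,ss·f ≈ 40.000 × 0.25 ≈ 10.000 mcg/mL.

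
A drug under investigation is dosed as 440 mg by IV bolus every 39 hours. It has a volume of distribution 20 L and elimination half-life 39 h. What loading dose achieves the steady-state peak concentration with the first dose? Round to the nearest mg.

880 mg

f = (1/2)^(39/39) ≈ 0.500000; accumulation ratio R = 1/(1−f) ≈ 2.00000.
Loading dose to hit Cmax,ss on first dose: D_load = D_maint·R ≈ 440 × 2.00000 ≈ 880.00 mg.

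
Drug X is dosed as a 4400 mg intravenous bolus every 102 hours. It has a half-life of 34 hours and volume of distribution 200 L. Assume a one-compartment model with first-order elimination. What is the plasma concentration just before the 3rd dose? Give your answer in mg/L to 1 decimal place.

f = (1/2)^(τ/t½) = (1/2)^(102/34) ≈ 0.1250.
C₀ = D/Vd = 4400/200 ≈ 22.000 mg/L.
Before the 3rd dose, 2 doses have been given. Superposition: Cmin = C₀·(f + f²).
≈ 22.000 × (0.1250 + 0.0156) ≈ 22.000 × 0.1406 ≈ 3.093 mg/L.

3.1 mg/L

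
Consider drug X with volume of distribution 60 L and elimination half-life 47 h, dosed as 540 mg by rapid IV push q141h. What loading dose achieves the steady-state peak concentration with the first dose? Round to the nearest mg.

617 mg

f = (1/2)^(141/47) ≈ 0.125000; accumulation ratio R = 1/(1−f) ≈ 1.14286.
Loading dose to hit Cmax,ss on first dose: D_load = D_maint·R ≈ 540 × 1.14286 ≈ 617.14 mg.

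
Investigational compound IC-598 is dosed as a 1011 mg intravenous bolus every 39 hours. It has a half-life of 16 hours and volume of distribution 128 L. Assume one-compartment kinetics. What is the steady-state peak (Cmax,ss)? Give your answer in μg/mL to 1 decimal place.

Over one 39-h interval, 39/16 ≈ 2.4375 half-lives elapse, leaving f ≈ 0.1846 of each dose.
At steady state, accumulation factor R = 1/(1 − e^(−kτ)) ≈ 1.2264.
Each bolus raises the concentration by D/Vd = 1011/128 ≈ 7.898 μg/mL.
Cmax,ss = C₀/(1 − f) ≈ 7.898/0.8154 ≈ 9.686 μg/mL.

9.7 μg/mL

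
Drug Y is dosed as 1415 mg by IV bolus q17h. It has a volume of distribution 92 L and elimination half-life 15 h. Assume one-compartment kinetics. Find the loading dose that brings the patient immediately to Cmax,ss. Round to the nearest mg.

2600 mg

f = (1/2)^(17/15) ≈ 0.455861; accumulation ratio R = 1/(1−f) ≈ 1.83777.
Loading dose to hit Cmax,ss on first dose: D_load = D_maint·R ≈ 1415 × 1.83777 ≈ 2600.44 mg.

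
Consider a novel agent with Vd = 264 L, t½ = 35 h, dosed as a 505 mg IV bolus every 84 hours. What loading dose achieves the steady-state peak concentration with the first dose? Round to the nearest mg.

623 mg

f = (1/2)^(84/35) ≈ 0.189465; accumulation ratio R = 1/(1−f) ≈ 1.23375.
Loading dose to hit Cmax,ss on first dose: D_load = D_maint·R ≈ 505 × 1.23375 ≈ 623.04 mg.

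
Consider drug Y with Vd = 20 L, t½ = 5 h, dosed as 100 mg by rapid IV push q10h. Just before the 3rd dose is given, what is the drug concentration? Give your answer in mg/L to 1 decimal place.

f = (1/2)^(τ/t½) = (1/2)^(10/5) ≈ 0.2500.
C₀ = D/Vd = 100/20 ≈ 5.000 mg/L.
Before the 3rd dose, 2 doses have been given. Superposition: Cmin = C₀·(f + f²).
≈ 5.000 × (0.2500 + 0.0625) ≈ 5.000 × 0.3125 ≈ 1.562 mg/L.

1.6 mg/L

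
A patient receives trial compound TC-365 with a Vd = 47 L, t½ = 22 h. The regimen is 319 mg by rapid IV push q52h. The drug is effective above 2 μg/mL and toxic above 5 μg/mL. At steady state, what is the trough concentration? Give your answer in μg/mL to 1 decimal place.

Over one 52-h interval, 52/22 ≈ 2.3636 half-lives elapse, leaving f ≈ 0.1943 of each dose.
Accumulation ratio R = 1/(1 − f) ≈ 1/0.8057 ≈ 1.2412.
Each bolus raises the concentration by D/Vd = 319/47 ≈ 6.787 μg/mL.
Cmax,ss = C₀/(1 − f) ≈ 6.787/0.8057 ≈ 8.424 μg/mL.
One interval later, Cmin,ss = Cmax,ss·e^(−kτ) ≈ 8.424 × 0.1943 ≈ 1.637 μg/mL.
Trough 1.6 μg/mL vs MEC 2 μg/mL: subtherapeutic.

1.6 μg/mL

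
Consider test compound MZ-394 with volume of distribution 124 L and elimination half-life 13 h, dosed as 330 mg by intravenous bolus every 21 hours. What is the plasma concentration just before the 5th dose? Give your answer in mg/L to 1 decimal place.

f = (1/2)^(τ/t½) = (1/2)^(21/13) ≈ 0.3264.
C₀ = D/Vd = 330/124 ≈ 2.661 mg/L.
Before the 5th dose, 4 doses have been given. Superposition: Cmin = C₀·(f + f² + … + f^4).
≈ 2.661 × (0.3264 + 0.1065 + 0.0348 + 0.0114) ≈ 2.661 × 0.4791 ≈ 1.275 mg/L.

1.3 mg/L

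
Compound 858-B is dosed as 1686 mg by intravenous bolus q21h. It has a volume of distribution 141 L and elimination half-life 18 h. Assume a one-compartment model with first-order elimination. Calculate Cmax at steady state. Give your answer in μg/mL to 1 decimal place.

τ/t½ = 21/18 ≈ 1.1667, so fraction remaining f = (1/2)^(21/18) ≈ 0.4454.
At steady state, accumulation factor R = 1/(1 − e^(−kτ)) ≈ 1.8031.
Each bolus raises the concentration by D/Vd = 1686/141 ≈ 11.957 μg/mL.
Cmax,ss = C₀/(1 − f) ≈ 11.957/0.5546 ≈ 21.560 μg/mL.

21.6 μg/mL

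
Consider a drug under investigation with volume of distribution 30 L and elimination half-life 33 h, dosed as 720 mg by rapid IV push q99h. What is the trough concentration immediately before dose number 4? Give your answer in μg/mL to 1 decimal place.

3.4 μg/mL

f = (1/2)^(τ/t½) = (1/2)^(99/33) ≈ 0.1250.
C₀ = D/Vd = 720/30 ≈ 24.000 μg/mL.
Before the 4th dose, 3 doses have been given. Superposition: Cmin = C₀·(f + f² + … + f^3).
≈ 24.000 × (0.1250 + 0.0156 + 0.0020) ≈ 24.000 × 0.1426 ≈ 3.422 μg/mL.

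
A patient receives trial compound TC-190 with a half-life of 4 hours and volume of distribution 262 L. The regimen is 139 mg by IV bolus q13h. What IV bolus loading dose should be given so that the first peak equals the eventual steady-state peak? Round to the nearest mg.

f = (1/2)^(13/4) ≈ 0.105112; accumulation ratio R = 1/(1−f) ≈ 1.11746.
Loading dose to hit Cmax,ss on first dose: D_load = D_maint·R ≈ 139 × 1.11746 ≈ 155.33 mg.

155 mg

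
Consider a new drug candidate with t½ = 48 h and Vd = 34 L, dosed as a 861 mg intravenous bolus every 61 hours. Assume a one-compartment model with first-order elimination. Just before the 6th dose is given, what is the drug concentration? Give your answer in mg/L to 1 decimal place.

f = (1/2)^(τ/t½) = (1/2)^(61/48) ≈ 0.4144.
C₀ = D/Vd = 861/34 ≈ 25.324 mg/L.
Before the 6th dose, 5 doses have been given. Superposition: Cmin = C₀·(f + f² + … + f^5).
≈ 25.324 × (0.4144 + 0.1717 + 0.0712 + 0.0295 + 0.0122) ≈ 25.324 × 0.6990 ≈ 17.701 mg/L.

17.7 mg/L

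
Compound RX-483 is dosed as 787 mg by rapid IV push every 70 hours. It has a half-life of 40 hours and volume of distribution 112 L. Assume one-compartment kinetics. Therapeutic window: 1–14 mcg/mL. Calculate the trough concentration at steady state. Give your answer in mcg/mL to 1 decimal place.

3.0 mcg/mL

Over one 70-h interval, 70/40 ≈ 1.75 half-lives elapse, leaving f ≈ 0.2973 of each dose.
At steady state, accumulation factor R = 1/(1 − e^(−kτ)) ≈ 1.4231.
Each bolus raises the concentration by D/Vd = 787/112 ≈ 7.027 mcg/mL.
Cmax,ss = C₀/(1 − f) ≈ 7.027/0.7027 ≈ 10.000 mcg/mL.
One interval later, Cmin,ss = Cmax,ss·e^(−kτ) ≈ 10.000 × 0.2973 ≈ 2.973 mcg/mL.
Trough 3.0 mcg/mL vs MEC 1 mcg/mL: adequate.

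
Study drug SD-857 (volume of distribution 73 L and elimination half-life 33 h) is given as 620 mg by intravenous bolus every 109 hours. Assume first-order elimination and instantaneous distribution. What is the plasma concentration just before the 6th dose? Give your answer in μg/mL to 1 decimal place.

f = (1/2)^(τ/t½) = (1/2)^(109/33) ≈ 0.1013.
C₀ = D/Vd = 620/73 ≈ 8.493 μg/mL.
Before the 6th dose, 5 doses have been given. Superposition: Cmin = C₀·(f + f² + … + f^5).
≈ 8.493 × (0.1013 + 0.0103 + 0.0010 + 0.0001 + 0.0000) ≈ 8.493 × 0.1127 ≈ 0.957 μg/mL.

1.0 μg/mL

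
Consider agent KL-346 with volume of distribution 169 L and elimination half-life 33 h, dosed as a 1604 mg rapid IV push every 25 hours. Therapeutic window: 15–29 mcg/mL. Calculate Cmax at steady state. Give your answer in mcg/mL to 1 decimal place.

23.2 mcg/mL

τ/t½ = 25/33 ≈ 0.75758, so fraction remaining f = (1/2)^(25/33) ≈ 0.5915.
At steady state, accumulation factor R = 1/(1 − e^(−kτ)) ≈ 2.4480.
Single-dose peak C₀ = D/Vd = 1604/169 ≈ 9.491 mcg/mL.
Steady-state peak Cmax,ss = C₀·R ≈ 9.491 × 2.4480 ≈ 23.234 mcg/mL.
Peak 23.2 mcg/mL vs MTC 29 mcg/mL: below toxic threshold.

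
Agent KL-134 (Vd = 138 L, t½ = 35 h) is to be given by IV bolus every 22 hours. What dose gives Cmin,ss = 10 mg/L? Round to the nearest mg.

754 mg

τ/t½ = 22/35 ≈ 0.62857, so f = (1/2)^(22/35) ≈ 0.646817.
Cmin,ss = (D/Vd)·f/(1−f), so D = Cmin,ss·Vd·(1−f)/f.
D = 10 × 138 × (1−f)/f ≈ 10 × 138 × 0.54603 ≈ 753.52 mg.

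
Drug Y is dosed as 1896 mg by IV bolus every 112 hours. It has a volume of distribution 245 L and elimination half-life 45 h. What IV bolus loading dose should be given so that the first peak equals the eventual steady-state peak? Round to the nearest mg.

2307 mg

f = (1/2)^(112/45) ≈ 0.178143; accumulation ratio R = 1/(1−f) ≈ 1.21676.
Loading dose to hit Cmax,ss on first dose: D_load = D_maint·R ≈ 1896 × 1.21676 ≈ 2306.98 mg.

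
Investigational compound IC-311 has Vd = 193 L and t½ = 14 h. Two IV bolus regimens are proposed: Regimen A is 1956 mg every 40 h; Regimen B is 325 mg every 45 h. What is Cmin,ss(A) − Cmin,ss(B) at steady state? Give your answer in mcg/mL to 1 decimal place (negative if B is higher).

1.4 mcg/mL

Regimen A: f = (1/2)^(40/14) ≈ 0.1380; Cmin,ss = (1956/193)·f/(1−f) ≈ 1.622 mcg/mL.
Regimen B: f = (1/2)^(45/14) ≈ 0.1077; Cmin,ss = (325/193)·f/(1−f) ≈ 0.203 mcg/mL.
Difference ≈ 1.622 − 0.203 ≈ 1.419 mcg/mL.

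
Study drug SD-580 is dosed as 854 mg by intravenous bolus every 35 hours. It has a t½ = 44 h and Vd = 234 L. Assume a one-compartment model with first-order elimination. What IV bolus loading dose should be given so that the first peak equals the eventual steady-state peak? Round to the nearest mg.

f = (1/2)^(35/44) ≈ 0.576162; accumulation ratio R = 1/(1−f) ≈ 2.35939.
Loading dose to hit Cmax,ss on first dose: D_load = D_maint·R ≈ 854 × 2.35939 ≈ 2014.92 mg.

2015 mg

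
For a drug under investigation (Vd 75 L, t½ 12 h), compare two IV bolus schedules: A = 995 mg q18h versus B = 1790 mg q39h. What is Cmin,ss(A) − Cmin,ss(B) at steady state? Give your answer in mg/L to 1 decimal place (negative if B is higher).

Regimen A: f = (1/2)^(18/12) ≈ 0.3536; Cmin,ss = (995/75)·f/(1−f) ≈ 7.257 mg/L.
Regimen B: f = (1/2)^(39/12) ≈ 0.1051; Cmin,ss = (1790/75)·f/(1−f) ≈ 2.803 mg/L.
Difference ≈ 7.257 − 2.803 ≈ 4.454 mg/L.

4.5 mg/L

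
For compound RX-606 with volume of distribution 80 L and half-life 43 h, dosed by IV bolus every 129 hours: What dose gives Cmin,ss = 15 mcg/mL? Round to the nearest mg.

8400 mg

τ/t½ = 129/43 ≈ 3, so f = (1/2)^(129/43) ≈ 0.125000.
Cmin,ss = (D/Vd)·f/(1−f), so D = Cmin,ss·Vd·(1−f)/f.
D = 15 × 80 × (1−f)/f ≈ 15 × 80 × 7.00000 ≈ 8400.00 mg.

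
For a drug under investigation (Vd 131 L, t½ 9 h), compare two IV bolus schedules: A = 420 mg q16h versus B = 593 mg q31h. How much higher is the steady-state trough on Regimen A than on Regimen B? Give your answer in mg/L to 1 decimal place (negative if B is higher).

0.9 mg/L

Regimen A: f = (1/2)^(16/9) ≈ 0.2916; Cmin,ss = (420/131)·f/(1−f) ≈ 1.320 mg/L.
Regimen B: f = (1/2)^(31/9) ≈ 0.0919; Cmin,ss = (593/131)·f/(1−f) ≈ 0.458 mg/L.
Difference ≈ 1.320 − 0.458 ≈ 0.862 mg/L.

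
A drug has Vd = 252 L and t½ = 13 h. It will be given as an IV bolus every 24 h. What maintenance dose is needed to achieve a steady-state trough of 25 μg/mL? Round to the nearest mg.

τ/t½ = 24/13 ≈ 1.8462, so f = (1/2)^(24/13) ≈ 0.278133.
Cmin,ss = (D/Vd)·f/(1−f), so D = Cmin,ss·Vd·(1−f)/f.
D = 25 × 252 × (1−f)/f ≈ 25 × 252 × 2.59540 ≈ 16351.02 mg.

16351 mg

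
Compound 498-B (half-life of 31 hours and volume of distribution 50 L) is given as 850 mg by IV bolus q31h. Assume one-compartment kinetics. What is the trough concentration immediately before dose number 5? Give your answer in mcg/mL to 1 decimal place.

15.9 mcg/mL

f = (1/2)^(τ/t½) = (1/2)^(31/31) ≈ 0.5000.
C₀ = D/Vd = 850/50 ≈ 17.000 mcg/mL.
Before the 5th dose, 4 doses have been given. Superposition: Cmin = C₀·(f + f² + … + f^4).
≈ 17.000 × (0.5000 + 0.2500 + 0.1250 + 0.0625) ≈ 17.000 × 0.9375 ≈ 15.938 mcg/mL.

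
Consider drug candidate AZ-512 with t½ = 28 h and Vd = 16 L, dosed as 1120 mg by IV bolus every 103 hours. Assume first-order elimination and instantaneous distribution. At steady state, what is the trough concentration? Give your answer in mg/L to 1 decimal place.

k = ln2/t½ = ln2/28 ≈ 0.024755 h⁻¹; fraction remaining f = e^(−kτ) = e^(−0.024755×103) ≈ 0.0781.
At steady state, accumulation factor R = 1/(1 − e^(−kτ)) ≈ 1.0847.
Each bolus raises the concentration by D/Vd = 1120/16 ≈ 70.000 mg/L.
Steady-state peak Cmax,ss = C₀·R ≈ 70.000 × 1.0847 ≈ 75.929 mg/L.
Steady-state trough Cmin,ss = Cmax,ss·f ≈ 75.929 × 0.0781 ≈ 5.930 mg/L.

5.9 mg/L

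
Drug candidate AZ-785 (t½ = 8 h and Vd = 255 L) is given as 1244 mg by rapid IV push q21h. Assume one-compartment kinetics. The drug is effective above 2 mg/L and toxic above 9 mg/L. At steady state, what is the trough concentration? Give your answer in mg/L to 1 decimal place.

k = ln2/t½ = ln2/8 ≈ 0.086643 h⁻¹; fraction remaining f = e^(−kτ) = e^(−0.086643×21) ≈ 0.1621.
At steady state, accumulation factor R = 1/(1 − e^(−kτ)) ≈ 1.1935.
Single-dose peak C₀ = D/Vd = 1244/255 ≈ 4.878 mg/L.
Steady-state peak Cmax,ss = C₀·R ≈ 4.878 × 1.1935 ≈ 5.822 mg/L.
One interval later, Cmin,ss = Cmax,ss·e^(−kτ) ≈ 5.822 × 0.1621 ≈ 0.944 mg/L.
Trough 0.9 mg/L vs MEC 2 mg/L: subtherapeutic.

0.9 mg/L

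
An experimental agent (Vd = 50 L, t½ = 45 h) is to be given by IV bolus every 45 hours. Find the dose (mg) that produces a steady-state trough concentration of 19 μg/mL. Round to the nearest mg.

τ/t½ = 45/45 ≈ 1, so f = (1/2)^(45/45) ≈ 0.500000.
Cmin,ss = (D/Vd)·f/(1−f), so D = Cmin,ss·Vd·(1−f)/f.
D = 19 × 50 × (1−f)/f ≈ 19 × 50 × 1.00000 ≈ 950.00 mg.

950 mg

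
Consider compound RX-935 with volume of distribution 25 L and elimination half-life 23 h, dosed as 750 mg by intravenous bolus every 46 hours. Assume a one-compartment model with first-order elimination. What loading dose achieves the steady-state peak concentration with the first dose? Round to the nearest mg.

1000 mg

f = (1/2)^(46/23) ≈ 0.250000; accumulation ratio R = 1/(1−f) ≈ 1.33333.
Loading dose to hit Cmax,ss on first dose: D_load = D_maint·R ≈ 750 × 1.33333 ≈ 1000.00 mg.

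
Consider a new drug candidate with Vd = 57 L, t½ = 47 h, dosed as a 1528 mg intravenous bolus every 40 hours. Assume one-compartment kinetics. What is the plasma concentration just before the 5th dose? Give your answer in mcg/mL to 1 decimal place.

30.2 mcg/mL

f = (1/2)^(τ/t½) = (1/2)^(40/47) ≈ 0.5544.
C₀ = D/Vd = 1528/57 ≈ 26.807 mcg/mL.
Before the 5th dose, 4 doses have been given. Superposition: Cmin = C₀·(f + f² + … + f^4).
≈ 26.807 × (0.5544 + 0.3074 + 0.1704 + 0.0945) ≈ 26.807 × 1.1267 ≈ 30.203 mcg/mL.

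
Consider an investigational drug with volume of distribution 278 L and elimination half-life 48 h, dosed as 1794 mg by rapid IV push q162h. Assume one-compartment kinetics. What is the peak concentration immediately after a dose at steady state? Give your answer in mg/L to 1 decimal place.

7.1 mg/L

k = ln2/t½ = ln2/48 ≈ 0.014441 h⁻¹; fraction remaining f = e^(−kτ) = e^(−0.014441×162) ≈ 0.0964.
Accumulation ratio R = 1/(1 − f) ≈ 1/0.9036 ≈ 1.1067.
Single-dose peak C₀ = D/Vd = 1794/278 ≈ 6.453 mg/L.
Cmax,ss = C₀/(1 − f) ≈ 6.453/0.9036 ≈ 7.141 mg/L.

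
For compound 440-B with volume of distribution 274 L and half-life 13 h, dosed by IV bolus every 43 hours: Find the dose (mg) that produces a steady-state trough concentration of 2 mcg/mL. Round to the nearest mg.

4878 mg

τ/t½ = 43/13 ≈ 3.3077, so f = (1/2)^(43/13) ≈ 0.100992.
Cmin,ss = (D/Vd)·f/(1−f), so D = Cmin,ss·Vd·(1−f)/f.
D = 2 × 274 × (1−f)/f ≈ 2 × 274 × 8.90177 ≈ 4878.17 mg.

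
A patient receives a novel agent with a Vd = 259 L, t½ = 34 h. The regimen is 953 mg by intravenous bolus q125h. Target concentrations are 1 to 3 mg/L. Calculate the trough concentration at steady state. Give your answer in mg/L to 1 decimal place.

k = ln2/t½ = ln2/34 ≈ 0.020387 h⁻¹; fraction remaining f = e^(−kτ) = e^(−0.020387×125) ≈ 0.0782.
Single-dose peak C₀ = D/Vd = 953/259 ≈ 3.680 mg/L.
Steady-state trough Cmin,ss = C₀·f/(1−f) ≈ 3.680 × 0.0782/0.9218 ≈ 0.312 mg/L.
Trough 0.3 mg/L vs MEC 1 mg/L: subtherapeutic.

0.3 mg/L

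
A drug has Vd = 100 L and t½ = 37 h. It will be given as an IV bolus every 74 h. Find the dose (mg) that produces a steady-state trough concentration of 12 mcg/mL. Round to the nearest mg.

τ/t½ = 74/37 ≈ 2, so f = (1/2)^(74/37) ≈ 0.250000.
Cmin,ss = (D/Vd)·f/(1−f), so D = Cmin,ss·Vd·(1−f)/f.
D = 12 × 100 × (1−f)/f ≈ 12 × 100 × 3.00000 ≈ 3600.00 mg.

3600 mg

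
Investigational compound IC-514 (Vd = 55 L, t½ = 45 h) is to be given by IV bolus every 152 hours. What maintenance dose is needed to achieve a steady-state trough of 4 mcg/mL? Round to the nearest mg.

2067 mg

τ/t½ = 152/45 ≈ 3.3778, so f = (1/2)^(152/45) ≈ 0.096203.
Cmin,ss = (D/Vd)·f/(1−f), so D = Cmin,ss·Vd·(1−f)/f.
D = 4 × 55 × (1−f)/f ≈ 4 × 55 × 9.39469 ≈ 2066.83 mg.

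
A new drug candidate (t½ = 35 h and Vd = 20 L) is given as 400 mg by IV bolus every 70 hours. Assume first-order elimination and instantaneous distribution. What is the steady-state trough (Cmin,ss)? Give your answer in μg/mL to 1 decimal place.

6.7 μg/mL

The dosing interval is 2 half-lives, so f = 2^(−2) = 0.25.
Accumulation ratio R = 1/(1 − f) = 1/0.75 = 4/3.
Single-dose peak C₀ = D/Vd = 400/20 = 20 μg/mL.
Steady-state peak Cmax,ss = C₀·R = 20 × 4/3 ≈ 26.667 μg/mL.
Steady-state trough Cmin,ss = Cmax,ss·f ≈ 26.667 × 0.25 ≈ 6.667 μg/mL.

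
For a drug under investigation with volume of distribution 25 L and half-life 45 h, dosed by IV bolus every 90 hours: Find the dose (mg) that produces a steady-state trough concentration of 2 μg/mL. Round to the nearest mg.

τ/t½ = 90/45 ≈ 2, so f = (1/2)^(90/45) ≈ 0.250000.
Cmin,ss = (D/Vd)·f/(1−f), so D = Cmin,ss·Vd·(1−f)/f.
D = 2 × 25 × (1−f)/f ≈ 2 × 25 × 3.00000 ≈ 150.00 mg.

150 mg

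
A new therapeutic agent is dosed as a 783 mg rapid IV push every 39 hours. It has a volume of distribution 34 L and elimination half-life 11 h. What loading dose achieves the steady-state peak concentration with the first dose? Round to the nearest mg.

856 mg

f = (1/2)^(39/11) ≈ 0.085647; accumulation ratio R = 1/(1−f) ≈ 1.09367.
Loading dose to hit Cmax,ss on first dose: D_load = D_maint·R ≈ 783 × 1.09367 ≈ 856.34 mg.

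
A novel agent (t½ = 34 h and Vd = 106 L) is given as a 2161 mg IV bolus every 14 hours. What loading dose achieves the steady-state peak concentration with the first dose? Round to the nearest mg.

8703 mg

f = (1/2)^(14/34) ≈ 0.751703; accumulation ratio R = 1/(1−f) ≈ 4.02743.
Loading dose to hit Cmax,ss on first dose: D_load = D_maint·R ≈ 2161 × 4.02743 ≈ 8703.28 mg.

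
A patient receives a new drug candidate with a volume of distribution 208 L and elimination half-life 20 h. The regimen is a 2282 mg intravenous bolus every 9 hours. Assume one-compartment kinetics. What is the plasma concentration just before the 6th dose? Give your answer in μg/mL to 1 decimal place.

23.7 μg/mL

f = (1/2)^(τ/t½) = (1/2)^(9/20) ≈ 0.7320.
C₀ = D/Vd = 2282/208 ≈ 10.971 μg/mL.
Before the 6th dose, 5 doses have been given. Superposition: Cmin = C₀·(f + f² + … + f^5).
≈ 10.971 × (0.7320 + 0.5358 + 0.3922 + 0.2871 + 0.2102) ≈ 10.971 × 2.1573 ≈ 23.668 μg/mL.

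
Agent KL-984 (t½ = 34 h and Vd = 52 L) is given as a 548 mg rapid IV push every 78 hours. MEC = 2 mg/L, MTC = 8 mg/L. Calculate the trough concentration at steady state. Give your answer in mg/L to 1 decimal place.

2.7 mg/L

τ/t½ = 78/34 ≈ 2.2941, so fraction remaining f = (1/2)^(78/34) ≈ 0.2039.
Single-dose peak C₀ = D/Vd = 548/52 ≈ 10.538 mg/L.
Steady-state trough Cmin,ss = C₀·f/(1−f) ≈ 10.538 × 0.2039/0.7961 ≈ 2.699 mg/L.
Trough 2.7 mg/L vs MEC 2 mg/L: adequate.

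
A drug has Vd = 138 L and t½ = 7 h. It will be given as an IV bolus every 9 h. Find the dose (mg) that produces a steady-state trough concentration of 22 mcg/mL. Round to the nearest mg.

4366 mg

τ/t½ = 9/7 ≈ 1.2857, so f = (1/2)^(9/7) ≈ 0.410168.
Cmin,ss = (D/Vd)·f/(1−f), so D = Cmin,ss·Vd·(1−f)/f.
D = 22 × 138 × (1−f)/f ≈ 22 × 138 × 1.43803 ≈ 4365.86 mg.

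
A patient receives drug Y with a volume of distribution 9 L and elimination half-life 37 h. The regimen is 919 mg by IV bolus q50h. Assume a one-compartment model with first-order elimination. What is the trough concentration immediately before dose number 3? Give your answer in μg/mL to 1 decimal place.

55.7 μg/mL

f = (1/2)^(τ/t½) = (1/2)^(50/37) ≈ 0.3919.
C₀ = D/Vd = 919/9 ≈ 102.111 μg/mL.
Before the 3rd dose, 2 doses have been given. Superposition: Cmin = C₀·(f + f²).
≈ 102.111 × (0.3919 + 0.1536) ≈ 102.111 × 0.5455 ≈ 55.702 μg/mL.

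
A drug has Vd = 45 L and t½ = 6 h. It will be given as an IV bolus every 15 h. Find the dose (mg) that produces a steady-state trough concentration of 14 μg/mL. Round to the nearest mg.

τ/t½ = 15/6 ≈ 2.5, so f = (1/2)^(15/6) ≈ 0.176777.
Cmin,ss = (D/Vd)·f/(1−f), so D = Cmin,ss·Vd·(1−f)/f.
D = 14 × 45 × (1−f)/f ≈ 14 × 45 × 4.65684 ≈ 2933.81 mg.

2934 mg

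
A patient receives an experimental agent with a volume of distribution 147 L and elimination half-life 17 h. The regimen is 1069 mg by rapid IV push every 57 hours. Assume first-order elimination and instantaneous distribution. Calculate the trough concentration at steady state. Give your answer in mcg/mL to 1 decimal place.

τ/t½ = 57/17 ≈ 3.3529, so fraction remaining f = (1/2)^(57/17) ≈ 0.0979.
At steady state, accumulation factor R = 1/(1 − e^(−kτ)) ≈ 1.1085.
Each bolus raises the concentration by D/Vd = 1069/147 ≈ 7.272 mcg/mL.
Steady-state peak Cmax,ss = C₀·R ≈ 7.272 × 1.1085 ≈ 8.061 mcg/mL.
One interval later, Cmin,ss = Cmax,ss·e^(−kτ) ≈ 8.061 × 0.0979 ≈ 0.789 mcg/mL.

0.8 mcg/mL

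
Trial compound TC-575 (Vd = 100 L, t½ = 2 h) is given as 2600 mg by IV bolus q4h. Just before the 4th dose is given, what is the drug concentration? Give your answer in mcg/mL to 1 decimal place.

f = (1/2)^(τ/t½) = (1/2)^(4/2) ≈ 0.2500.
C₀ = D/Vd = 2600/100 ≈ 26.000 mcg/mL.
Before the 4th dose, 3 doses have been given. Superposition: Cmin = C₀·(f + f² + … + f^3).
≈ 26.000 × (0.2500 + 0.0625 + 0.0156) ≈ 26.000 × 0.3281 ≈ 8.531 mcg/mL.

8.5 mcg/mL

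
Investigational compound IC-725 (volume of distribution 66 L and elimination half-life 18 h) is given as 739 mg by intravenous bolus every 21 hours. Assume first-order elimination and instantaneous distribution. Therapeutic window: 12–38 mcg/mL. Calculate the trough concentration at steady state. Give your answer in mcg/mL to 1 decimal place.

Over one 21-h interval, 21/18 ≈ 1.1667 half-lives elapse, leaving f ≈ 0.4454 of each dose.
At steady state, accumulation factor R = 1/(1 − e^(−kτ)) ≈ 1.8031.
Each bolus raises the concentration by D/Vd = 739/66 ≈ 11.197 mcg/mL.
Cmax,ss = C₀/(1 − f) ≈ 11.197/0.5546 ≈ 20.189 mcg/mL.
Steady-state trough Cmin,ss = Cmax,ss·f ≈ 20.189 × 0.4454 ≈ 8.992 mcg/mL.
Trough 9.0 mcg/mL vs MEC 12 mcg/mL: subtherapeutic.

9.0 mcg/mL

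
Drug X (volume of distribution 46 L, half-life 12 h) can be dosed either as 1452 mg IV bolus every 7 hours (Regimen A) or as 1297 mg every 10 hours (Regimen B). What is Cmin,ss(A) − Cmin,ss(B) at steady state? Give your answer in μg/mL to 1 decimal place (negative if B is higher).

Regimen A: f = (1/2)^(7/12) ≈ 0.6674; Cmin,ss = (1452/46)·f/(1−f) ≈ 63.339 μg/mL.
Regimen B: f = (1/2)^(10/12) ≈ 0.5612; Cmin,ss = (1297/46)·f/(1−f) ≈ 36.061 μg/mL.
Difference ≈ 63.339 − 36.061 ≈ 27.278 μg/mL.

27.3 μg/mL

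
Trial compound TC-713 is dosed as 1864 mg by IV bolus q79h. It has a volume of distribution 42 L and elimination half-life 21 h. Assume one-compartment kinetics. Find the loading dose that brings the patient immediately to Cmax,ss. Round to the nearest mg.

2012 mg

f = (1/2)^(79/21) ≈ 0.073715; accumulation ratio R = 1/(1−f) ≈ 1.07958.
Loading dose to hit Cmax,ss on first dose: D_load = D_maint·R ≈ 1864 × 1.07958 ≈ 2012.34 mg.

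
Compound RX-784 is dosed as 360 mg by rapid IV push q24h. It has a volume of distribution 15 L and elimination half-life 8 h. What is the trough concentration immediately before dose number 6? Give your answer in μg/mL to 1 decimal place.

3.4 μg/mL

f = (1/2)^(τ/t½) = (1/2)^(24/8) ≈ 0.1250.
C₀ = D/Vd = 360/15 ≈ 24.000 μg/mL.
Before the 6th dose, 5 doses have been given. Superposition: Cmin = C₀·(f + f² + … + f^5).
≈ 24.000 × (0.1250 + 0.0156 + 0.0020 + 0.0002 + 0.0000) ≈ 24.000 × 0.1428 ≈ 3.427 μg/mL.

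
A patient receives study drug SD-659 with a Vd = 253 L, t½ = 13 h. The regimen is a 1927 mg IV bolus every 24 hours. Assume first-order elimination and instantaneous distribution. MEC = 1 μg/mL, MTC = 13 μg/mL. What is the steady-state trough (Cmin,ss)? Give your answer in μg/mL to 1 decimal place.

τ/t½ = 24/13 ≈ 1.8462, so fraction remaining f = (1/2)^(24/13) ≈ 0.2781.
At steady state, accumulation factor R = 1/(1 − e^(−kτ)) ≈ 1.3852.
Each bolus raises the concentration by D/Vd = 1927/253 ≈ 7.617 μg/mL.
Steady-state peak Cmax,ss = C₀·R ≈ 7.617 × 1.3852 ≈ 10.551 μg/mL.
Steady-state trough Cmin,ss = Cmax,ss·f ≈ 10.551 × 0.2781 ≈ 2.934 μg/mL.
Trough 2.9 μg/mL vs MEC 1 μg/mL: adequate.

2.9 μg/mL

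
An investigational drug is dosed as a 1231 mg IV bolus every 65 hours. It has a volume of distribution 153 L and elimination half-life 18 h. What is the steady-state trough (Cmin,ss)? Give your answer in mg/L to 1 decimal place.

Over one 65-h interval, 65/18 ≈ 3.6111 half-lives elapse, leaving f ≈ 0.0818 of each dose.
Single-dose peak C₀ = D/Vd = 1231/153 ≈ 8.046 mg/L.
Steady-state trough Cmin,ss = C₀·f/(1−f) ≈ 8.046 × 0.0818/0.9182 ≈ 0.717 mg/L.

0.7 mg/L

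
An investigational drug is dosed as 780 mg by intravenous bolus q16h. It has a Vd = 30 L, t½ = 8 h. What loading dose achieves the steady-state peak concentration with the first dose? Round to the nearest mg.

1040 mg

f = (1/2)^(16/8) ≈ 0.250000; accumulation ratio R = 1/(1−f) ≈ 1.33333.
Loading dose to hit Cmax,ss on first dose: D_load = D_maint·R ≈ 780 × 1.33333 ≈ 1040.00 mg.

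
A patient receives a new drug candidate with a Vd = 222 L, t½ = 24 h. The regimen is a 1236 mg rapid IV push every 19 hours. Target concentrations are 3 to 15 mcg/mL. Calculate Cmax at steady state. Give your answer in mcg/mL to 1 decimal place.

13.2 mcg/mL

τ/t½ = 19/24 ≈ 0.79167, so fraction remaining f = (1/2)^(19/24) ≈ 0.5777.
Accumulation ratio R = 1/(1 − f) ≈ 1/0.4223 ≈ 2.3680.
Single-dose peak C₀ = D/Vd = 1236/222 ≈ 5.568 mcg/mL.
Steady-state peak Cmax,ss = C₀·R ≈ 5.568 × 2.3680 ≈ 13.185 mcg/mL.
Peak 13.2 mcg/mL vs MTC 15 mcg/mL: below toxic threshold.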